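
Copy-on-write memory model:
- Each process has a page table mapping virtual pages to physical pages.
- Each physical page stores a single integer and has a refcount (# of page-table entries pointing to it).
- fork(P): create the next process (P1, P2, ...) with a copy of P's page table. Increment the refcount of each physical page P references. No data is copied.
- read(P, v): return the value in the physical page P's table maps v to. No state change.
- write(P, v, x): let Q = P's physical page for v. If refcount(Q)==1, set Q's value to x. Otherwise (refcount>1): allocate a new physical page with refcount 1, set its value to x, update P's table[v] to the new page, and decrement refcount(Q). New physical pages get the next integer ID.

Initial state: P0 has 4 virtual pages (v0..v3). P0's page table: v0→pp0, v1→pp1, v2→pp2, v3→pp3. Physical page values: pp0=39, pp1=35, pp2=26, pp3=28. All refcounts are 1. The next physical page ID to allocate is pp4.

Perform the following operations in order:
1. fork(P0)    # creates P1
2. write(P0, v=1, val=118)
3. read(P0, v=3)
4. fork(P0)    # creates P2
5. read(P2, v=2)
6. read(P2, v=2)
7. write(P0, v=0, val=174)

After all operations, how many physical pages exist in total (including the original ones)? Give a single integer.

Op 1: fork(P0) -> P1. 4 ppages; refcounts: pp0:2 pp1:2 pp2:2 pp3:2
Op 2: write(P0, v1, 118). refcount(pp1)=2>1 -> COPY to pp4. 5 ppages; refcounts: pp0:2 pp1:1 pp2:2 pp3:2 pp4:1
Op 3: read(P0, v3) -> 28. No state change.
Op 4: fork(P0) -> P2. 5 ppages; refcounts: pp0:3 pp1:1 pp2:3 pp3:3 pp4:2
Op 5: read(P2, v2) -> 26. No state change.
Op 6: read(P2, v2) -> 26. No state change.
Op 7: write(P0, v0, 174). refcount(pp0)=3>1 -> COPY to pp5. 6 ppages; refcounts: pp0:2 pp1:1 pp2:3 pp3:3 pp4:2 pp5:1

Answer: 6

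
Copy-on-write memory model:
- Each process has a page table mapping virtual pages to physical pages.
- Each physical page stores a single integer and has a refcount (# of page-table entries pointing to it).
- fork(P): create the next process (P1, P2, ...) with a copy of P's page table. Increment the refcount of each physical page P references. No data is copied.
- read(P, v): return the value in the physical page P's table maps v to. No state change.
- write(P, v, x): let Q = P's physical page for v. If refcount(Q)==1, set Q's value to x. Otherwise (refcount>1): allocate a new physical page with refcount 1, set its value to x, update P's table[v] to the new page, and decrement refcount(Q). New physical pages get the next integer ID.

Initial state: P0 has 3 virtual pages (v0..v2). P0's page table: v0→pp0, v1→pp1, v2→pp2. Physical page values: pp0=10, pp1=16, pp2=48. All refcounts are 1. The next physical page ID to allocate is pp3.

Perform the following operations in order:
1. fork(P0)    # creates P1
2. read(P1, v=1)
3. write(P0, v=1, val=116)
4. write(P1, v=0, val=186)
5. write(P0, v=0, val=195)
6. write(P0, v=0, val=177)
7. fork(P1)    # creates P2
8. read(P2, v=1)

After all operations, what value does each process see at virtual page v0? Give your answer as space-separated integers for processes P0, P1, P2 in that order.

Answer: 177 186 186

Derivation:
Op 1: fork(P0) -> P1. 3 ppages; refcounts: pp0:2 pp1:2 pp2:2
Op 2: read(P1, v1) -> 16. No state change.
Op 3: write(P0, v1, 116). refcount(pp1)=2>1 -> COPY to pp3. 4 ppages; refcounts: pp0:2 pp1:1 pp2:2 pp3:1
Op 4: write(P1, v0, 186). refcount(pp0)=2>1 -> COPY to pp4. 5 ppages; refcounts: pp0:1 pp1:1 pp2:2 pp3:1 pp4:1
Op 5: write(P0, v0, 195). refcount(pp0)=1 -> write in place. 5 ppages; refcounts: pp0:1 pp1:1 pp2:2 pp3:1 pp4:1
Op 6: write(P0, v0, 177). refcount(pp0)=1 -> write in place. 5 ppages; refcounts: pp0:1 pp1:1 pp2:2 pp3:1 pp4:1
Op 7: fork(P1) -> P2. 5 ppages; refcounts: pp0:1 pp1:2 pp2:3 pp3:1 pp4:2
Op 8: read(P2, v1) -> 16. No state change.
P0: v0 -> pp0 = 177
P1: v0 -> pp4 = 186
P2: v0 -> pp4 = 186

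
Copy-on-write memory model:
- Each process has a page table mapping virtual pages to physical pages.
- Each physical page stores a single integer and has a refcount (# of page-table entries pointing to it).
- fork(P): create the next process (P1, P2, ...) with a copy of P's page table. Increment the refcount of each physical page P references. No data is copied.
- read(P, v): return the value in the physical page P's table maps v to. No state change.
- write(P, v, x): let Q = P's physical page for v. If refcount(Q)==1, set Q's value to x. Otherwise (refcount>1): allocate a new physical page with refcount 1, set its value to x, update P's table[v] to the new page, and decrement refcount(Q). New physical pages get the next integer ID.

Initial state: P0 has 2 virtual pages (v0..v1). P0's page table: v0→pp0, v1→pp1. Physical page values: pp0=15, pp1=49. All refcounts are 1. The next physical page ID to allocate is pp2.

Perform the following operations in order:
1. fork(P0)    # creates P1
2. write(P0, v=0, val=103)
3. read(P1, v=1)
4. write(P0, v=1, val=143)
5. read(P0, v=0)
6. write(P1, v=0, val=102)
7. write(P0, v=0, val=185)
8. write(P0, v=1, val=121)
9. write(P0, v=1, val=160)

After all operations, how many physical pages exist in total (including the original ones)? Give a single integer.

Op 1: fork(P0) -> P1. 2 ppages; refcounts: pp0:2 pp1:2
Op 2: write(P0, v0, 103). refcount(pp0)=2>1 -> COPY to pp2. 3 ppages; refcounts: pp0:1 pp1:2 pp2:1
Op 3: read(P1, v1) -> 49. No state change.
Op 4: write(P0, v1, 143). refcount(pp1)=2>1 -> COPY to pp3. 4 ppages; refcounts: pp0:1 pp1:1 pp2:1 pp3:1
Op 5: read(P0, v0) -> 103. No state change.
Op 6: write(P1, v0, 102). refcount(pp0)=1 -> write in place. 4 ppages; refcounts: pp0:1 pp1:1 pp2:1 pp3:1
Op 7: write(P0, v0, 185). refcount(pp2)=1 -> write in place. 4 ppages; refcounts: pp0:1 pp1:1 pp2:1 pp3:1
Op 8: write(P0, v1, 121). refcount(pp3)=1 -> write in place. 4 ppages; refcounts: pp0:1 pp1:1 pp2:1 pp3:1
Op 9: write(P0, v1, 160). refcount(pp3)=1 -> write in place. 4 ppages; refcounts: pp0:1 pp1:1 pp2:1 pp3:1

Answer: 4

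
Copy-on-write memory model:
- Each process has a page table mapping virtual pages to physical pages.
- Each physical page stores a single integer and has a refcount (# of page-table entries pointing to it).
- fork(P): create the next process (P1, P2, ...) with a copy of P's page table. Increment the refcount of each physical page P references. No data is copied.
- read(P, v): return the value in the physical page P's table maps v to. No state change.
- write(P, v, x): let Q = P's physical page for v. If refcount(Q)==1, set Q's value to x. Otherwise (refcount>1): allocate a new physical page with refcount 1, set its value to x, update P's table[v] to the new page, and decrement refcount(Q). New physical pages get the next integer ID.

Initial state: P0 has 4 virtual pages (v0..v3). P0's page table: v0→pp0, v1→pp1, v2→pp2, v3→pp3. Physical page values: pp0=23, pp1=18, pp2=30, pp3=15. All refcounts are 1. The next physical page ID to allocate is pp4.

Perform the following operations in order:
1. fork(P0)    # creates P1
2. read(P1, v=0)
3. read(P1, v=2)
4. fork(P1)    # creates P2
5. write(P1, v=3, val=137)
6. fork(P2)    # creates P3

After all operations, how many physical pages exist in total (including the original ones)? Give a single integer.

Answer: 5

Derivation:
Op 1: fork(P0) -> P1. 4 ppages; refcounts: pp0:2 pp1:2 pp2:2 pp3:2
Op 2: read(P1, v0) -> 23. No state change.
Op 3: read(P1, v2) -> 30. No state change.
Op 4: fork(P1) -> P2. 4 ppages; refcounts: pp0:3 pp1:3 pp2:3 pp3:3
Op 5: write(P1, v3, 137). refcount(pp3)=3>1 -> COPY to pp4. 5 ppages; refcounts: pp0:3 pp1:3 pp2:3 pp3:2 pp4:1
Op 6: fork(P2) -> P3. 5 ppages; refcounts: pp0:4 pp1:4 pp2:4 pp3:3 pp4:1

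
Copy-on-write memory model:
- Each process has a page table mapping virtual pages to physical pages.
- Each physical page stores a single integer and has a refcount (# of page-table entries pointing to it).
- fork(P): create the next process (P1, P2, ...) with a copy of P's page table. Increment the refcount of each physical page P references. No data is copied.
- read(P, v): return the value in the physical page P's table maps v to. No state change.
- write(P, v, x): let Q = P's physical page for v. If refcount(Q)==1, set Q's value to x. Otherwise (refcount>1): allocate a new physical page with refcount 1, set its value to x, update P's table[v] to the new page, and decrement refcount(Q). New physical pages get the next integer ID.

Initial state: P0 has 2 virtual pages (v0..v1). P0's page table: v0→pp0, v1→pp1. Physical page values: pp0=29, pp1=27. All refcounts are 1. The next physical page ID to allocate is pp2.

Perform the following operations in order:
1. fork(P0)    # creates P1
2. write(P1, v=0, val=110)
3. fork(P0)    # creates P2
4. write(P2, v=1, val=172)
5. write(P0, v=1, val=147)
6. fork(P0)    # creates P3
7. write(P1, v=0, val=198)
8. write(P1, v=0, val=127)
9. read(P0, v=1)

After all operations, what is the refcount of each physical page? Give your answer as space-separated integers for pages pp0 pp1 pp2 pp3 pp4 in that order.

Op 1: fork(P0) -> P1. 2 ppages; refcounts: pp0:2 pp1:2
Op 2: write(P1, v0, 110). refcount(pp0)=2>1 -> COPY to pp2. 3 ppages; refcounts: pp0:1 pp1:2 pp2:1
Op 3: fork(P0) -> P2. 3 ppages; refcounts: pp0:2 pp1:3 pp2:1
Op 4: write(P2, v1, 172). refcount(pp1)=3>1 -> COPY to pp3. 4 ppages; refcounts: pp0:2 pp1:2 pp2:1 pp3:1
Op 5: write(P0, v1, 147). refcount(pp1)=2>1 -> COPY to pp4. 5 ppages; refcounts: pp0:2 pp1:1 pp2:1 pp3:1 pp4:1
Op 6: fork(P0) -> P3. 5 ppages; refcounts: pp0:3 pp1:1 pp2:1 pp3:1 pp4:2
Op 7: write(P1, v0, 198). refcount(pp2)=1 -> write in place. 5 ppages; refcounts: pp0:3 pp1:1 pp2:1 pp3:1 pp4:2
Op 8: write(P1, v0, 127). refcount(pp2)=1 -> write in place. 5 ppages; refcounts: pp0:3 pp1:1 pp2:1 pp3:1 pp4:2
Op 9: read(P0, v1) -> 147. No state change.

Answer: 3 1 1 1 2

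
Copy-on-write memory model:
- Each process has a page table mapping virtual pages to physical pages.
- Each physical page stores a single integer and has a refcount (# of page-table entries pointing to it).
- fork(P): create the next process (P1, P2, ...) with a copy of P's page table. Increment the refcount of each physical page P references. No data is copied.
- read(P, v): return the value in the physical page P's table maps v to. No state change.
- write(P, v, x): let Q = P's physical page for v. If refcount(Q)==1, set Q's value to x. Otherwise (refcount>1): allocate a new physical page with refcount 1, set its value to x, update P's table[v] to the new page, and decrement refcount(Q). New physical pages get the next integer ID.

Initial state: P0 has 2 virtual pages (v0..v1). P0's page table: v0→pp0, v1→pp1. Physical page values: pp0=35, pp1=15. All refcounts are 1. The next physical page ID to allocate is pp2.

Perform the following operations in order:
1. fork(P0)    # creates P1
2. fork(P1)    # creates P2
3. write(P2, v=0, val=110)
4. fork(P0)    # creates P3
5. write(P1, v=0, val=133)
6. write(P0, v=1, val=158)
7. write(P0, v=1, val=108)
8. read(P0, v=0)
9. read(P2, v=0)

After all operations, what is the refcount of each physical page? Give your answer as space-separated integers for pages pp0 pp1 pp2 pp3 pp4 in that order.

Op 1: fork(P0) -> P1. 2 ppages; refcounts: pp0:2 pp1:2
Op 2: fork(P1) -> P2. 2 ppages; refcounts: pp0:3 pp1:3
Op 3: write(P2, v0, 110). refcount(pp0)=3>1 -> COPY to pp2. 3 ppages; refcounts: pp0:2 pp1:3 pp2:1
Op 4: fork(P0) -> P3. 3 ppages; refcounts: pp0:3 pp1:4 pp2:1
Op 5: write(P1, v0, 133). refcount(pp0)=3>1 -> COPY to pp3. 4 ppages; refcounts: pp0:2 pp1:4 pp2:1 pp3:1
Op 6: write(P0, v1, 158). refcount(pp1)=4>1 -> COPY to pp4. 5 ppages; refcounts: pp0:2 pp1:3 pp2:1 pp3:1 pp4:1
Op 7: write(P0, v1, 108). refcount(pp4)=1 -> write in place. 5 ppages; refcounts: pp0:2 pp1:3 pp2:1 pp3:1 pp4:1
Op 8: read(P0, v0) -> 35. No state change.
Op 9: read(P2, v0) -> 110. No state change.

Answer: 2 3 1 1 1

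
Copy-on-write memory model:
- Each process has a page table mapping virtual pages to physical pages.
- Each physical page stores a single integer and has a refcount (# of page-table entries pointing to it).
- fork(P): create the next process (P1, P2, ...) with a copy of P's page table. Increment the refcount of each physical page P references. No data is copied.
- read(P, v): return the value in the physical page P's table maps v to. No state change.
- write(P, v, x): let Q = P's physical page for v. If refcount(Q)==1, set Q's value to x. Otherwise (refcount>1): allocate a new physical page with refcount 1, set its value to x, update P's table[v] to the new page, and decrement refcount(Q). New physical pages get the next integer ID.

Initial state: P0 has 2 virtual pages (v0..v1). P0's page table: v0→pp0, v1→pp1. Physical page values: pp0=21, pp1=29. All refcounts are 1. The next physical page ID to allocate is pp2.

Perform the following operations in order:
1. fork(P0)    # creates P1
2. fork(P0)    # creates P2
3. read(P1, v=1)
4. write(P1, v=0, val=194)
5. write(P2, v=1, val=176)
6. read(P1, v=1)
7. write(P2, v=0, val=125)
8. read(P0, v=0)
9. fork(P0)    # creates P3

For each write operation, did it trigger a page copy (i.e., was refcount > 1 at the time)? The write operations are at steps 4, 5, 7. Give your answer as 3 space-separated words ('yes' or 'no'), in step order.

Op 1: fork(P0) -> P1. 2 ppages; refcounts: pp0:2 pp1:2
Op 2: fork(P0) -> P2. 2 ppages; refcounts: pp0:3 pp1:3
Op 3: read(P1, v1) -> 29. No state change.
Op 4: write(P1, v0, 194). refcount(pp0)=3>1 -> COPY to pp2. 3 ppages; refcounts: pp0:2 pp1:3 pp2:1
Op 5: write(P2, v1, 176). refcount(pp1)=3>1 -> COPY to pp3. 4 ppages; refcounts: pp0:2 pp1:2 pp2:1 pp3:1
Op 6: read(P1, v1) -> 29. No state change.
Op 7: write(P2, v0, 125). refcount(pp0)=2>1 -> COPY to pp4. 5 ppages; refcounts: pp0:1 pp1:2 pp2:1 pp3:1 pp4:1
Op 8: read(P0, v0) -> 21. No state change.
Op 9: fork(P0) -> P3. 5 ppages; refcounts: pp0:2 pp1:3 pp2:1 pp3:1 pp4:1

yes yes yes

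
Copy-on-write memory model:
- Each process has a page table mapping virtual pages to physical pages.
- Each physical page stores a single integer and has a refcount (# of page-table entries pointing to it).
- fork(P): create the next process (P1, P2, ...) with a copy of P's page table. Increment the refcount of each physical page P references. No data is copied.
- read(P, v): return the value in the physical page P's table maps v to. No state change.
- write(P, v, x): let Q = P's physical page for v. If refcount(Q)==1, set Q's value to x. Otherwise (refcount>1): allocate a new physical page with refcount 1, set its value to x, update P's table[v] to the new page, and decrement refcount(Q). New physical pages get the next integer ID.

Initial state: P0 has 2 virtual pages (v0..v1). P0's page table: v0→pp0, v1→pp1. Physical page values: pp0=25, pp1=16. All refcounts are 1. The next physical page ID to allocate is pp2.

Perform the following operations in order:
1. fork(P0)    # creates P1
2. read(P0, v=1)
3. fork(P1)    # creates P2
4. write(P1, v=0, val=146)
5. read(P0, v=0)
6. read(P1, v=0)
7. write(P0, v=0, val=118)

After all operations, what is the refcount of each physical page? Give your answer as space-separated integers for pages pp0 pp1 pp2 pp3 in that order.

Op 1: fork(P0) -> P1. 2 ppages; refcounts: pp0:2 pp1:2
Op 2: read(P0, v1) -> 16. No state change.
Op 3: fork(P1) -> P2. 2 ppages; refcounts: pp0:3 pp1:3
Op 4: write(P1, v0, 146). refcount(pp0)=3>1 -> COPY to pp2. 3 ppages; refcounts: pp0:2 pp1:3 pp2:1
Op 5: read(P0, v0) -> 25. No state change.
Op 6: read(P1, v0) -> 146. No state change.
Op 7: write(P0, v0, 118). refcount(pp0)=2>1 -> COPY to pp3. 4 ppages; refcounts: pp0:1 pp1:3 pp2:1 pp3:1

Answer: 1 3 1 1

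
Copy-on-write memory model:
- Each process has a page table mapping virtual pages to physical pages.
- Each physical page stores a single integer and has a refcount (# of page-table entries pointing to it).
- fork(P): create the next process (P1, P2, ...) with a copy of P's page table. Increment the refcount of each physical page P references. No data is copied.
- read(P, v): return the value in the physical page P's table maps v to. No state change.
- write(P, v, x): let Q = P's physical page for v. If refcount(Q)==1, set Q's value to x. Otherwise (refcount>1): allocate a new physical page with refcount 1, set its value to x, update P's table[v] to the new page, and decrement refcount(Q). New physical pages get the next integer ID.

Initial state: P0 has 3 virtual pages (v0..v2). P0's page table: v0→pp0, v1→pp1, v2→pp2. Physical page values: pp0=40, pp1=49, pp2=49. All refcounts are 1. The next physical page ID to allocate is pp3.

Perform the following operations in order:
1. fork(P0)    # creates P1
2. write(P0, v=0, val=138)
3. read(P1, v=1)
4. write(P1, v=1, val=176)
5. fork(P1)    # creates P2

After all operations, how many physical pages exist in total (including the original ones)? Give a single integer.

Op 1: fork(P0) -> P1. 3 ppages; refcounts: pp0:2 pp1:2 pp2:2
Op 2: write(P0, v0, 138). refcount(pp0)=2>1 -> COPY to pp3. 4 ppages; refcounts: pp0:1 pp1:2 pp2:2 pp3:1
Op 3: read(P1, v1) -> 49. No state change.
Op 4: write(P1, v1, 176). refcount(pp1)=2>1 -> COPY to pp4. 5 ppages; refcounts: pp0:1 pp1:1 pp2:2 pp3:1 pp4:1
Op 5: fork(P1) -> P2. 5 ppages; refcounts: pp0:2 pp1:1 pp2:3 pp3:1 pp4:2

Answer: 5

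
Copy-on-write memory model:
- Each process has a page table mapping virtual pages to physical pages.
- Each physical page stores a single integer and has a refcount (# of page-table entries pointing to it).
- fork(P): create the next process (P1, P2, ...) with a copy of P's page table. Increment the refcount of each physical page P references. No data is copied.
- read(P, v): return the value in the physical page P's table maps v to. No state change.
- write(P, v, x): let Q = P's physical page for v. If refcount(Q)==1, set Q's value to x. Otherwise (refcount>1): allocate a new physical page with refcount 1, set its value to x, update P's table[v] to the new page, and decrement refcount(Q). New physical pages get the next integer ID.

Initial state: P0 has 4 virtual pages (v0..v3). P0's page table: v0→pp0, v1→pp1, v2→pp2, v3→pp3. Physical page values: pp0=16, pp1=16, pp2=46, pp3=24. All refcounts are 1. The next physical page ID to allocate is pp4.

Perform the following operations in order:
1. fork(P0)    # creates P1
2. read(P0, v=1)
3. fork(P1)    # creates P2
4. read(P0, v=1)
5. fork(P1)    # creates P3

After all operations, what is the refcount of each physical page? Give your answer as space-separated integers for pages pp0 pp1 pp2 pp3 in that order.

Answer: 4 4 4 4

Derivation:
Op 1: fork(P0) -> P1. 4 ppages; refcounts: pp0:2 pp1:2 pp2:2 pp3:2
Op 2: read(P0, v1) -> 16. No state change.
Op 3: fork(P1) -> P2. 4 ppages; refcounts: pp0:3 pp1:3 pp2:3 pp3:3
Op 4: read(P0, v1) -> 16. No state change.
Op 5: fork(P1) -> P3. 4 ppages; refcounts: pp0:4 pp1:4 pp2:4 pp3:4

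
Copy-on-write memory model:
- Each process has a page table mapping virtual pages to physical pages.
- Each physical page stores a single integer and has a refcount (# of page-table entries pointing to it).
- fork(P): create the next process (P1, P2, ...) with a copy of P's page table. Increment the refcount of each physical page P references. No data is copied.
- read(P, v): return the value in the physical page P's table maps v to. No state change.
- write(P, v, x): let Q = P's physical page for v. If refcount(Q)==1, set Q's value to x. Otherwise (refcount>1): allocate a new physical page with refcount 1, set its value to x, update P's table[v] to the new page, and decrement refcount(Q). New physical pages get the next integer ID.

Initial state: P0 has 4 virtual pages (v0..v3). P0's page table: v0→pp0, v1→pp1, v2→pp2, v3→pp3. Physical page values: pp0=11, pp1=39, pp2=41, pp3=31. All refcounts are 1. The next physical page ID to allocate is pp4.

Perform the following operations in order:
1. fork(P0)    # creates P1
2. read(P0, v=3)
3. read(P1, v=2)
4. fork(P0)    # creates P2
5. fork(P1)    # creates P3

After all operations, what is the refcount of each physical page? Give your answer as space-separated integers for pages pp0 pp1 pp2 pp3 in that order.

Answer: 4 4 4 4

Derivation:
Op 1: fork(P0) -> P1. 4 ppages; refcounts: pp0:2 pp1:2 pp2:2 pp3:2
Op 2: read(P0, v3) -> 31. No state change.
Op 3: read(P1, v2) -> 41. No state change.
Op 4: fork(P0) -> P2. 4 ppages; refcounts: pp0:3 pp1:3 pp2:3 pp3:3
Op 5: fork(P1) -> P3. 4 ppages; refcounts: pp0:4 pp1:4 pp2:4 pp3:4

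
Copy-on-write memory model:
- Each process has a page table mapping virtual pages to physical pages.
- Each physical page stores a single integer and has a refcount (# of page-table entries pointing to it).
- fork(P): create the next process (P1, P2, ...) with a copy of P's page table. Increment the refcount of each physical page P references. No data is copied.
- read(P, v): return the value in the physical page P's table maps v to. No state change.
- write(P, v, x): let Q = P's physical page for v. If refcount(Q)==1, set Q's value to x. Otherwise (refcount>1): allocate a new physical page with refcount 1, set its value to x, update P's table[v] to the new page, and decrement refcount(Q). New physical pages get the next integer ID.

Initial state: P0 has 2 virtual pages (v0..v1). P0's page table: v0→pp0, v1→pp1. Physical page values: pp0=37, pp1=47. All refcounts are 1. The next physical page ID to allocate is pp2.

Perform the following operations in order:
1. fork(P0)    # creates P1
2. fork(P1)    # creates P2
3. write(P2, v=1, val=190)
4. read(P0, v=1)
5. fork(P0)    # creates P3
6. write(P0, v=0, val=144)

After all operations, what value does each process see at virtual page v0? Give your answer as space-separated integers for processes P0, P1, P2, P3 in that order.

Answer: 144 37 37 37

Derivation:
Op 1: fork(P0) -> P1. 2 ppages; refcounts: pp0:2 pp1:2
Op 2: fork(P1) -> P2. 2 ppages; refcounts: pp0:3 pp1:3
Op 3: write(P2, v1, 190). refcount(pp1)=3>1 -> COPY to pp2. 3 ppages; refcounts: pp0:3 pp1:2 pp2:1
Op 4: read(P0, v1) -> 47. No state change.
Op 5: fork(P0) -> P3. 3 ppages; refcounts: pp0:4 pp1:3 pp2:1
Op 6: write(P0, v0, 144). refcount(pp0)=4>1 -> COPY to pp3. 4 ppages; refcounts: pp0:3 pp1:3 pp2:1 pp3:1
P0: v0 -> pp3 = 144
P1: v0 -> pp0 = 37
P2: v0 -> pp0 = 37
P3: v0 -> pp0 = 37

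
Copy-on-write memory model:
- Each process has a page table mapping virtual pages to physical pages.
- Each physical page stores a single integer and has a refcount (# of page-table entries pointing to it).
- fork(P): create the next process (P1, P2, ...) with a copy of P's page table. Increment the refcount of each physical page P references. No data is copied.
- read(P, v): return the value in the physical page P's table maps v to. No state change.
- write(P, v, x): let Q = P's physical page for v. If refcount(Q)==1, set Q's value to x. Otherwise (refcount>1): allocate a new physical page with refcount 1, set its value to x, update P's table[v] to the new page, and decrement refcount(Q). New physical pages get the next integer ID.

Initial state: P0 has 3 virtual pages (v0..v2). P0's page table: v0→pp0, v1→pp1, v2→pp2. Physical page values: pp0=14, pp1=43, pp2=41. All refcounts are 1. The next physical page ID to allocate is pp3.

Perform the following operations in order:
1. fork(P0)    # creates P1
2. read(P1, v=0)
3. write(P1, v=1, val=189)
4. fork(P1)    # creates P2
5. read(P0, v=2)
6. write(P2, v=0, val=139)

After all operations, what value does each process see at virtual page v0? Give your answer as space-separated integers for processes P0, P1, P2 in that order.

Answer: 14 14 139

Derivation:
Op 1: fork(P0) -> P1. 3 ppages; refcounts: pp0:2 pp1:2 pp2:2
Op 2: read(P1, v0) -> 14. No state change.
Op 3: write(P1, v1, 189). refcount(pp1)=2>1 -> COPY to pp3. 4 ppages; refcounts: pp0:2 pp1:1 pp2:2 pp3:1
Op 4: fork(P1) -> P2. 4 ppages; refcounts: pp0:3 pp1:1 pp2:3 pp3:2
Op 5: read(P0, v2) -> 41. No state change.
Op 6: write(P2, v0, 139). refcount(pp0)=3>1 -> COPY to pp4. 5 ppages; refcounts: pp0:2 pp1:1 pp2:3 pp3:2 pp4:1
P0: v0 -> pp0 = 14
P1: v0 -> pp0 = 14
P2: v0 -> pp4 = 139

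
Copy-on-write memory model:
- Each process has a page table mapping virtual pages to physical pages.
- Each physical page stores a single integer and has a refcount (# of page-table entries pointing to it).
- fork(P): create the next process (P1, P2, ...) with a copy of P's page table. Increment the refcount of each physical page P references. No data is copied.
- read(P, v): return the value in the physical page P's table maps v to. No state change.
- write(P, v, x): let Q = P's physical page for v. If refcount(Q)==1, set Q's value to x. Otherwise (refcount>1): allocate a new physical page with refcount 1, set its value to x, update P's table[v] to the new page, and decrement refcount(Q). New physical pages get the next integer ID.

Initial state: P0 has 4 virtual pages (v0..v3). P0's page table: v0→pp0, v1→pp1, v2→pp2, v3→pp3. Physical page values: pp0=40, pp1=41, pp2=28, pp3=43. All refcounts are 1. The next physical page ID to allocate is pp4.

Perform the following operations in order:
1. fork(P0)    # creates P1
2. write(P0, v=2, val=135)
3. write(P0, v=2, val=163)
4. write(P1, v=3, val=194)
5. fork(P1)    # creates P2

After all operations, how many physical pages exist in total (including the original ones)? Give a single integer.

Answer: 6

Derivation:
Op 1: fork(P0) -> P1. 4 ppages; refcounts: pp0:2 pp1:2 pp2:2 pp3:2
Op 2: write(P0, v2, 135). refcount(pp2)=2>1 -> COPY to pp4. 5 ppages; refcounts: pp0:2 pp1:2 pp2:1 pp3:2 pp4:1
Op 3: write(P0, v2, 163). refcount(pp4)=1 -> write in place. 5 ppages; refcounts: pp0:2 pp1:2 pp2:1 pp3:2 pp4:1
Op 4: write(P1, v3, 194). refcount(pp3)=2>1 -> COPY to pp5. 6 ppages; refcounts: pp0:2 pp1:2 pp2:1 pp3:1 pp4:1 pp5:1
Op 5: fork(P1) -> P2. 6 ppages; refcounts: pp0:3 pp1:3 pp2:2 pp3:1 pp4:1 pp5:2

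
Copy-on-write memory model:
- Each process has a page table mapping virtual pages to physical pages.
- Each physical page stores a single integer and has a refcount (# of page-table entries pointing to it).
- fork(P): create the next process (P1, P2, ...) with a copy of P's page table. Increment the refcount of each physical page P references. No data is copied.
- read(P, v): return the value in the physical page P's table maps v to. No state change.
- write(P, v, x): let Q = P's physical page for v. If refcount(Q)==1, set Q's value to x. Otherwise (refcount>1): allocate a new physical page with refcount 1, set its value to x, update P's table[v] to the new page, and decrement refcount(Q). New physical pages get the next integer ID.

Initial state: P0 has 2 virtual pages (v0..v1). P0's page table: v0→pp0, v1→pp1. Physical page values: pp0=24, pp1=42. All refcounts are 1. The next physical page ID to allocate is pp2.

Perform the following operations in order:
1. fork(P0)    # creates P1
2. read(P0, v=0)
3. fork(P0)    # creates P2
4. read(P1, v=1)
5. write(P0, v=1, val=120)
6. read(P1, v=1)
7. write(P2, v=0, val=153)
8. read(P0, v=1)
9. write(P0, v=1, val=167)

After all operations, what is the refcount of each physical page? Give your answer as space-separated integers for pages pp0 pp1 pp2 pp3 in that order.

Answer: 2 2 1 1

Derivation:
Op 1: fork(P0) -> P1. 2 ppages; refcounts: pp0:2 pp1:2
Op 2: read(P0, v0) -> 24. No state change.
Op 3: fork(P0) -> P2. 2 ppages; refcounts: pp0:3 pp1:3
Op 4: read(P1, v1) -> 42. No state change.
Op 5: write(P0, v1, 120). refcount(pp1)=3>1 -> COPY to pp2. 3 ppages; refcounts: pp0:3 pp1:2 pp2:1
Op 6: read(P1, v1) -> 42. No state change.
Op 7: write(P2, v0, 153). refcount(pp0)=3>1 -> COPY to pp3. 4 ppages; refcounts: pp0:2 pp1:2 pp2:1 pp3:1
Op 8: read(P0, v1) -> 120. No state change.
Op 9: write(P0, v1, 167). refcount(pp2)=1 -> write in place. 4 ppages; refcounts: pp0:2 pp1:2 pp2:1 pp3:1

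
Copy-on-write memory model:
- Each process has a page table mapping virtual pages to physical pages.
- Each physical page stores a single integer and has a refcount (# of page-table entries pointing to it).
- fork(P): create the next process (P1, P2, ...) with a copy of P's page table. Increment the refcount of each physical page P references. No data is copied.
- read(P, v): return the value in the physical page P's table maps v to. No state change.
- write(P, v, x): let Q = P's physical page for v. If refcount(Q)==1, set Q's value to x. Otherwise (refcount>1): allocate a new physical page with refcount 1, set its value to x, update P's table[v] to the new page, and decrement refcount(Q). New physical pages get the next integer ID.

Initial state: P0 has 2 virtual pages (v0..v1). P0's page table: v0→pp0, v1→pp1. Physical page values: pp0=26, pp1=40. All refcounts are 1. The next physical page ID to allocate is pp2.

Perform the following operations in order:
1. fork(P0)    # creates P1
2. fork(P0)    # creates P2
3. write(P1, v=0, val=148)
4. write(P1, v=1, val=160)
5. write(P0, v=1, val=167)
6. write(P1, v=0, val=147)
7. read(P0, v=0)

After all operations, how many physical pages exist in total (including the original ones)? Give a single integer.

Op 1: fork(P0) -> P1. 2 ppages; refcounts: pp0:2 pp1:2
Op 2: fork(P0) -> P2. 2 ppages; refcounts: pp0:3 pp1:3
Op 3: write(P1, v0, 148). refcount(pp0)=3>1 -> COPY to pp2. 3 ppages; refcounts: pp0:2 pp1:3 pp2:1
Op 4: write(P1, v1, 160). refcount(pp1)=3>1 -> COPY to pp3. 4 ppages; refcounts: pp0:2 pp1:2 pp2:1 pp3:1
Op 5: write(P0, v1, 167). refcount(pp1)=2>1 -> COPY to pp4. 5 ppages; refcounts: pp0:2 pp1:1 pp2:1 pp3:1 pp4:1
Op 6: write(P1, v0, 147). refcount(pp2)=1 -> write in place. 5 ppages; refcounts: pp0:2 pp1:1 pp2:1 pp3:1 pp4:1
Op 7: read(P0, v0) -> 26. No state change.

Answer: 5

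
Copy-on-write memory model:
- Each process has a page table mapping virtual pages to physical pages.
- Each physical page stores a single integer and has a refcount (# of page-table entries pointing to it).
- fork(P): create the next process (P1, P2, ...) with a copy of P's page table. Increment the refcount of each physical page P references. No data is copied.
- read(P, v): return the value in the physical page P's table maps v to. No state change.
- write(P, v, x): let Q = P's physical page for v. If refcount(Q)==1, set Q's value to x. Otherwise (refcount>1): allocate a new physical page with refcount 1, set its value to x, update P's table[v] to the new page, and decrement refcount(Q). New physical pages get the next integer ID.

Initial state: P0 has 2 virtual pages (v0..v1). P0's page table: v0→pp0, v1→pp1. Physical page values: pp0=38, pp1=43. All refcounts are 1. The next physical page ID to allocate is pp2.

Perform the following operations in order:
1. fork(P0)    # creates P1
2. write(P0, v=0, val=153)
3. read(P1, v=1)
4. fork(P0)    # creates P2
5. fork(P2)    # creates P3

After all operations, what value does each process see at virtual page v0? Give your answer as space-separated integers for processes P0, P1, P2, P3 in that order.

Op 1: fork(P0) -> P1. 2 ppages; refcounts: pp0:2 pp1:2
Op 2: write(P0, v0, 153). refcount(pp0)=2>1 -> COPY to pp2. 3 ppages; refcounts: pp0:1 pp1:2 pp2:1
Op 3: read(P1, v1) -> 43. No state change.
Op 4: fork(P0) -> P2. 3 ppages; refcounts: pp0:1 pp1:3 pp2:2
Op 5: fork(P2) -> P3. 3 ppages; refcounts: pp0:1 pp1:4 pp2:3
P0: v0 -> pp2 = 153
P1: v0 -> pp0 = 38
P2: v0 -> pp2 = 153
P3: v0 -> pp2 = 153

Answer: 153 38 153 153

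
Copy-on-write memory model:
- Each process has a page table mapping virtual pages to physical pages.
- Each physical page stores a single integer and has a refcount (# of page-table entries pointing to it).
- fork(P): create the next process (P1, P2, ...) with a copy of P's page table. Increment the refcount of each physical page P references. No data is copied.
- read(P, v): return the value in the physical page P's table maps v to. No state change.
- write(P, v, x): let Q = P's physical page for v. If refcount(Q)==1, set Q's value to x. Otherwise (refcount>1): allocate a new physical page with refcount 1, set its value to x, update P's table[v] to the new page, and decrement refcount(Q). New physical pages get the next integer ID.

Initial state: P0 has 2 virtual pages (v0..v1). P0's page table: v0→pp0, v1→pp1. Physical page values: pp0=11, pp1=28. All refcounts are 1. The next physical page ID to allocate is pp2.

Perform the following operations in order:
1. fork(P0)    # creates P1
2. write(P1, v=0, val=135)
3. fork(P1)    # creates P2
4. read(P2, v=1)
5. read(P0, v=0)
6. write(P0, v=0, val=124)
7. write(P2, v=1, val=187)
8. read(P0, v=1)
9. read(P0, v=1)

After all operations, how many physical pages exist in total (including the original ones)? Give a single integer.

Answer: 4

Derivation:
Op 1: fork(P0) -> P1. 2 ppages; refcounts: pp0:2 pp1:2
Op 2: write(P1, v0, 135). refcount(pp0)=2>1 -> COPY to pp2. 3 ppages; refcounts: pp0:1 pp1:2 pp2:1
Op 3: fork(P1) -> P2. 3 ppages; refcounts: pp0:1 pp1:3 pp2:2
Op 4: read(P2, v1) -> 28. No state change.
Op 5: read(P0, v0) -> 11. No state change.
Op 6: write(P0, v0, 124). refcount(pp0)=1 -> write in place. 3 ppages; refcounts: pp0:1 pp1:3 pp2:2
Op 7: write(P2, v1, 187). refcount(pp1)=3>1 -> COPY to pp3. 4 ppages; refcounts: pp0:1 pp1:2 pp2:2 pp3:1
Op 8: read(P0, v1) -> 28. No state change.
Op 9: read(P0, v1) -> 28. No state change.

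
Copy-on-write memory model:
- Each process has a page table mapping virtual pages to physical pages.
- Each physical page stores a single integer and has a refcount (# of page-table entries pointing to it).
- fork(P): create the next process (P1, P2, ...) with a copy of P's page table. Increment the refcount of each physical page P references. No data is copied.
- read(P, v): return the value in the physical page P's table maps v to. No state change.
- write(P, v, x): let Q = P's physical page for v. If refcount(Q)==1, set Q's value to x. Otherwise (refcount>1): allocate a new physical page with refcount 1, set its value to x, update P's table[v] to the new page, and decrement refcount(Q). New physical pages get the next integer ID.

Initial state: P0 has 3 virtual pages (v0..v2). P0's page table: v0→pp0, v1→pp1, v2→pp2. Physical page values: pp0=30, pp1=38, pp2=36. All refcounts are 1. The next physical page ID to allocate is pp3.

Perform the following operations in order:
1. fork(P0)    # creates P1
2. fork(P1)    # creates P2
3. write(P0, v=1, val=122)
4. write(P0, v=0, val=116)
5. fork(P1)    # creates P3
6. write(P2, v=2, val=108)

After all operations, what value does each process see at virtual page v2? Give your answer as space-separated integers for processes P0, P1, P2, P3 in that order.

Answer: 36 36 108 36

Derivation:
Op 1: fork(P0) -> P1. 3 ppages; refcounts: pp0:2 pp1:2 pp2:2
Op 2: fork(P1) -> P2. 3 ppages; refcounts: pp0:3 pp1:3 pp2:3
Op 3: write(P0, v1, 122). refcount(pp1)=3>1 -> COPY to pp3. 4 ppages; refcounts: pp0:3 pp1:2 pp2:3 pp3:1
Op 4: write(P0, v0, 116). refcount(pp0)=3>1 -> COPY to pp4. 5 ppages; refcounts: pp0:2 pp1:2 pp2:3 pp3:1 pp4:1
Op 5: fork(P1) -> P3. 5 ppages; refcounts: pp0:3 pp1:3 pp2:4 pp3:1 pp4:1
Op 6: write(P2, v2, 108). refcount(pp2)=4>1 -> COPY to pp5. 6 ppages; refcounts: pp0:3 pp1:3 pp2:3 pp3:1 pp4:1 pp5:1
P0: v2 -> pp2 = 36
P1: v2 -> pp2 = 36
P2: v2 -> pp5 = 108
P3: v2 -> pp2 = 36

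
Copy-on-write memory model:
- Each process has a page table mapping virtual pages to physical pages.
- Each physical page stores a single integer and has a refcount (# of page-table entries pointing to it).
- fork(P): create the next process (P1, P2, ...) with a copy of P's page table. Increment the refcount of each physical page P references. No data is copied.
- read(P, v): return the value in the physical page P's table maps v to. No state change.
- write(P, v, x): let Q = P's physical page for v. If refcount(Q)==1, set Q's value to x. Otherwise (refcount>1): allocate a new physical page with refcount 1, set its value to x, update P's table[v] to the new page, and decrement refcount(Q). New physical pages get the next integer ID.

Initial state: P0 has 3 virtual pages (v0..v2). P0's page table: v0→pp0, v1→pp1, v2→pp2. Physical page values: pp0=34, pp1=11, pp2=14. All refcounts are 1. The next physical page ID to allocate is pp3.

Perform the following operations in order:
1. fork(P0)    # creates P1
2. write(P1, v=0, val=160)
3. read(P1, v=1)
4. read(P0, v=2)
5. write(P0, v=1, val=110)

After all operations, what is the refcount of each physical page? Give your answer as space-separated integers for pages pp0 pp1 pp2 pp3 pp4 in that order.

Answer: 1 1 2 1 1

Derivation:
Op 1: fork(P0) -> P1. 3 ppages; refcounts: pp0:2 pp1:2 pp2:2
Op 2: write(P1, v0, 160). refcount(pp0)=2>1 -> COPY to pp3. 4 ppages; refcounts: pp0:1 pp1:2 pp2:2 pp3:1
Op 3: read(P1, v1) -> 11. No state change.
Op 4: read(P0, v2) -> 14. No state change.
Op 5: write(P0, v1, 110). refcount(pp1)=2>1 -> COPY to pp4. 5 ppages; refcounts: pp0:1 pp1:1 pp2:2 pp3:1 pp4:1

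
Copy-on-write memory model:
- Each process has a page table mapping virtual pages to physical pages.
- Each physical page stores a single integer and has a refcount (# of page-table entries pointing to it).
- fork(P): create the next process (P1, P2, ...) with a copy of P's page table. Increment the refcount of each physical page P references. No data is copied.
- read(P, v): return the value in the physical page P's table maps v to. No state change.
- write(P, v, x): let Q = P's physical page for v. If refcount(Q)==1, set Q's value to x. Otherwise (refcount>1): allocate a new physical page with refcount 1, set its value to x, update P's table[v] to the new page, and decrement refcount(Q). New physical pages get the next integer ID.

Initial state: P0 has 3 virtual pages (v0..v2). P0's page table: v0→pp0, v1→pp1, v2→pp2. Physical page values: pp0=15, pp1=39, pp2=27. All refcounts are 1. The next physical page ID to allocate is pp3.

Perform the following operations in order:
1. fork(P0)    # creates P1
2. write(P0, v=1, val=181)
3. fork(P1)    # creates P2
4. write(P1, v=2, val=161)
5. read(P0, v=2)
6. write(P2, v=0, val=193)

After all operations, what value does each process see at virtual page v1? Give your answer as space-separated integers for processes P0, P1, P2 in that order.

Op 1: fork(P0) -> P1. 3 ppages; refcounts: pp0:2 pp1:2 pp2:2
Op 2: write(P0, v1, 181). refcount(pp1)=2>1 -> COPY to pp3. 4 ppages; refcounts: pp0:2 pp1:1 pp2:2 pp3:1
Op 3: fork(P1) -> P2. 4 ppages; refcounts: pp0:3 pp1:2 pp2:3 pp3:1
Op 4: write(P1, v2, 161). refcount(pp2)=3>1 -> COPY to pp4. 5 ppages; refcounts: pp0:3 pp1:2 pp2:2 pp3:1 pp4:1
Op 5: read(P0, v2) -> 27. No state change.
Op 6: write(P2, v0, 193). refcount(pp0)=3>1 -> COPY to pp5. 6 ppages; refcounts: pp0:2 pp1:2 pp2:2 pp3:1 pp4:1 pp5:1
P0: v1 -> pp3 = 181
P1: v1 -> pp1 = 39
P2: v1 -> pp1 = 39

Answer: 181 39 39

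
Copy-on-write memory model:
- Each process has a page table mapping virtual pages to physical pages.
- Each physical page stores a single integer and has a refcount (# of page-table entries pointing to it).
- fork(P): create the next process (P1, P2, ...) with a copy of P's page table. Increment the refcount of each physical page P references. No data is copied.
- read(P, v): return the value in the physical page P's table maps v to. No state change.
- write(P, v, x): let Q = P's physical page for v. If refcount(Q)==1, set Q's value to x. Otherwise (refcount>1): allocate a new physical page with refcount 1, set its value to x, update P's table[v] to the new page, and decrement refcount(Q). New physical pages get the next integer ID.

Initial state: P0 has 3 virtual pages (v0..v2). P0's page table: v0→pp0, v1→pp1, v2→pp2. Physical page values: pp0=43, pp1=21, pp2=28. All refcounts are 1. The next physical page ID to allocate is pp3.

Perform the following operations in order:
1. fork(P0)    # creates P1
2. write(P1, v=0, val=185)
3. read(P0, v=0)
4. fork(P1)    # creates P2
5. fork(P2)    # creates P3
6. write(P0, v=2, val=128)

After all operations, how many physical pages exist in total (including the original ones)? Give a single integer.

Op 1: fork(P0) -> P1. 3 ppages; refcounts: pp0:2 pp1:2 pp2:2
Op 2: write(P1, v0, 185). refcount(pp0)=2>1 -> COPY to pp3. 4 ppages; refcounts: pp0:1 pp1:2 pp2:2 pp3:1
Op 3: read(P0, v0) -> 43. No state change.
Op 4: fork(P1) -> P2. 4 ppages; refcounts: pp0:1 pp1:3 pp2:3 pp3:2
Op 5: fork(P2) -> P3. 4 ppages; refcounts: pp0:1 pp1:4 pp2:4 pp3:3
Op 6: write(P0, v2, 128). refcount(pp2)=4>1 -> COPY to pp4. 5 ppages; refcounts: pp0:1 pp1:4 pp2:3 pp3:3 pp4:1

Answer: 5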